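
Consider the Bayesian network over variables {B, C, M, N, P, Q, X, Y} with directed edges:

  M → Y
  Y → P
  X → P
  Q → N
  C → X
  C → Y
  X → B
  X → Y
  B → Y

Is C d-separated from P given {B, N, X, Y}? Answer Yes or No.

We examine all 6 paths between C and P:
Path 1: C → Y ← X → P
  X is a fork here and X is conditioned on, so the path is blocked at X.
Path 2: C → Y → P
  Y is a chain here and Y is conditioned on, so the path is blocked at Y.
Path 3: C → Y ← B ← X → P
  B is a chain here and B is conditioned on, so the path is blocked at B.
Path 4: C → X → Y → P
  X is a chain here and X is conditioned on, so the path is blocked at X.
Path 5: C → X → P
  X is a chain here and X is conditioned on, so the path is blocked at X.
Path 6: C → X → B → Y → P
  X is a chain here and X is conditioned on, so the path is blocked at X.
Since every path is blocked, d-separation holds.

Yes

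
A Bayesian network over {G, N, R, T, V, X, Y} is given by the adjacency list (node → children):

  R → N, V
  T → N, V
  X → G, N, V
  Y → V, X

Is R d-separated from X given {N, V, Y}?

We examine all 6 paths between R and X:
Path 1: R → V ← X
  V is a collider and V is conditioned on, which opens it — no node blocks this path, so it is active.
Path 2: R → V ← T → N ← X
  V is a collider and V is conditioned on, which opens it; T is a fork and T is not conditioned on; N is a collider and N is conditioned on, which opens it — no node blocks this path, so it is active.
Path 3: R → V ← Y → X
  Y is a fork here and Y is conditioned on, so the path is blocked at Y.
Path 4: R → N ← X
  N is a collider and N is conditioned on, which opens it — no node blocks this path, so it is active.
Path 5: R → N ← T → V ← X
  N is a collider and N is conditioned on, which opens it; T is a fork and T is not conditioned on; V is a collider and V is conditioned on, which opens it — no node blocks this path, so it is active.
Path 6: R → N ← T → V ← Y → X
  Y is a fork here and Y is conditioned on, so the path is blocked at Y.
Since the path R → V ← X is active, R and X are not d-separated given {N, V, Y}.

No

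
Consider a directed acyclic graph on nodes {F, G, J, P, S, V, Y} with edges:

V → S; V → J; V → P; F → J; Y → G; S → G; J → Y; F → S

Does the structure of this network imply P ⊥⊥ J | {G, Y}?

No

Enumerating the 3 paths from P to J and testing each for blocking by {G, Y}:
Path 1: P ← V → J
  V is a fork and V is not conditioned on — no node blocks this path, so it is active.
Path 2: P ← V → S ← F → J
  V is a fork and V is not conditioned on; S is a collider and its descendant G is conditioned on, which opens it; F is a fork and F is not conditioned on — no node blocks this path, so it is active.
Path 3: P ← V → S → G ← Y ← J
  Y is a chain here and Y is conditioned on, so the path is blocked at Y.
Since the path P ← V → J is active, P and J are not d-separated given {G, Y}.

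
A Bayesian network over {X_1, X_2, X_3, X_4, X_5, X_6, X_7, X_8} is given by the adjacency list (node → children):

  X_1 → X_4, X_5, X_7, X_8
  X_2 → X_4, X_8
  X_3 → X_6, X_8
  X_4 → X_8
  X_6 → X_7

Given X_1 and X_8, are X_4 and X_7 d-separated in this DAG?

No

We examine all 6 paths between X_4 and X_7:
Path 1: X_4 ← X_1 → X_7
  X_1 is a fork here and X_1 is conditioned on, so the path is blocked at X_1.
Path 2: X_4 ← X_1 → X_8 ← X_3 → X_6 → X_7
  X_1 is a fork here and X_1 is conditioned on, so the path is blocked at X_1.
Path 3: X_4 ← X_2 → X_8 ← X_1 → X_7
  X_1 is a fork here and X_1 is conditioned on, so the path is blocked at X_1.
Path 4: X_4 ← X_2 → X_8 ← X_3 → X_6 → X_7
  X_2 is a fork and X_2 is not conditioned on; X_8 is a collider and X_8 is conditioned on, which opens it; X_3 is a fork and X_3 is not conditioned on; X_6 is a chain and X_6 is not conditioned on — no node blocks this path, so it is active.
Path 5: X_4 → X_8 ← X_1 → X_7
  X_1 is a fork here and X_1 is conditioned on, so the path is blocked at X_1.
Path 6: X_4 → X_8 ← X_3 → X_6 → X_7
  X_8 is a collider and X_8 is conditioned on, which opens it; X_3 is a fork and X_3 is not conditioned on; X_6 is a chain and X_6 is not conditioned on — no node blocks this path, so it is active.
Since the path X_4 ← X_2 → X_8 ← X_3 → X_6 → X_7 is active, X_4 and X_7 are not d-separated given {X_1, X_8}.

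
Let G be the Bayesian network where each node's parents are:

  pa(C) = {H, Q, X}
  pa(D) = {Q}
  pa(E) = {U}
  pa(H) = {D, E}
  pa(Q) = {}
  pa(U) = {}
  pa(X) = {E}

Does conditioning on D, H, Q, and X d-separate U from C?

We examine all 3 paths between U and C:
Path 1: U → E → X → C
  X is a chain here and X is conditioned on, so the path is blocked at X.
Path 2: U → E → H → C
  H is a chain here and H is conditioned on, so the path is blocked at H.
Path 3: U → E → H ← D ← Q → C
  D is a chain here and D is conditioned on, so the path is blocked at D.
Every path is blocked, so U and C are d-separated given {D, H, Q, X}.

Yes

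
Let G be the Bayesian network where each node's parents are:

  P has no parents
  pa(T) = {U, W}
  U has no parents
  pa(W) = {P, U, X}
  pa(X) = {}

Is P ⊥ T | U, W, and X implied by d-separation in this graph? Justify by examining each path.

There are 2 undirected paths between P and T; checking each against the conditioning set {U, W, X}:
Path 1: P → W ← U → T
  U is a fork here and U is conditioned on, so the path is blocked at U.
Path 2: P → W → T
  W is a chain here and W is conditioned on, so the path is blocked at W.
Since every path is blocked, d-separation holds.

Yes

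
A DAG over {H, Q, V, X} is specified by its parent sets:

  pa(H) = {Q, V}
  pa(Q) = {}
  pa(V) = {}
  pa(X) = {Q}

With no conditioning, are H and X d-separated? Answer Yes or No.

The only undirected path from H to X is:
Path 1: H ← Q → X
  Q is a fork and Q is not conditioned on — no node blocks this path, so it is active.
Since the path H ← Q → X is active, H and X are not d-separated given ∅.

No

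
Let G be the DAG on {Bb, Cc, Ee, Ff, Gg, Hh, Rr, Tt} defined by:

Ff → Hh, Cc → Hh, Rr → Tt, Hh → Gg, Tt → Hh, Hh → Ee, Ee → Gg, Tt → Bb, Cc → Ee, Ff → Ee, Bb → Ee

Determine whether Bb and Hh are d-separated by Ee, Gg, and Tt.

No

There are 5 undirected paths between Bb and Hh; checking each against the conditioning set {Ee, Gg, Tt}:
Path 1: Bb → Ee ← Ff → Hh
  Ee is a collider and Ee is conditioned on, which opens it; Ff is a fork and Ff is not conditioned on — no node blocks this path, so it is active.
Path 2: Bb → Ee ← Hh
  Ee is a collider and Ee is conditioned on, which opens it — no node blocks this path, so it is active.
Path 3: Bb → Ee → Gg ← Hh
  Ee is a chain here and Ee is conditioned on, so the path is blocked at Ee.
Path 4: Bb → Ee ← Cc → Hh
  Ee is a collider and Ee is conditioned on, which opens it; Cc is a fork and Cc is not conditioned on — no node blocks this path, so it is active.
Path 5: Bb ← Tt → Hh
  Tt is a fork here and Tt is conditioned on, so the path is blocked at Tt.
At least one path is unblocked, so d-separation fails.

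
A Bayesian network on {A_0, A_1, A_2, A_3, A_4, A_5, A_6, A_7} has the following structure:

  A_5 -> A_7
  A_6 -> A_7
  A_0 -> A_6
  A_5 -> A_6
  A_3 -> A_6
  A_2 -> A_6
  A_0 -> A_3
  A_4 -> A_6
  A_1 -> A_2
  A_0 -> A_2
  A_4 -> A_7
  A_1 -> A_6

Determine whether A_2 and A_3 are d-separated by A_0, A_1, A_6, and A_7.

6 paths connect A_2 and A_3; each must be blocked for d-separation to hold:
Path 1: A_2 ← A_1 → A_6 ← A_3
  A_1 is a fork here and A_1 is conditioned on, so the path is blocked at A_1.
Path 2: A_2 ← A_1 → A_6 ← A_0 → A_3
  A_1 is a fork here and A_1 is conditioned on, so the path is blocked at A_1.
Path 3: A_2 → A_6 ← A_3
  A_6 is a collider and A_6 is conditioned on, which opens it — no node blocks this path, so it is active.
Path 4: A_2 → A_6 ← A_0 → A_3
  A_0 is a fork here and A_0 is conditioned on, so the path is blocked at A_0.
Path 5: A_2 ← A_0 → A_3
  A_0 is a fork here and A_0 is conditioned on, so the path is blocked at A_0.
Path 6: A_2 ← A_0 → A_6 ← A_3
  A_0 is a fork here and A_0 is conditioned on, so the path is blocked at A_0.
Since the path A_2 → A_6 ← A_3 is active, A_2 and A_3 are not d-separated given {A_0, A_1, A_6, A_7}.

No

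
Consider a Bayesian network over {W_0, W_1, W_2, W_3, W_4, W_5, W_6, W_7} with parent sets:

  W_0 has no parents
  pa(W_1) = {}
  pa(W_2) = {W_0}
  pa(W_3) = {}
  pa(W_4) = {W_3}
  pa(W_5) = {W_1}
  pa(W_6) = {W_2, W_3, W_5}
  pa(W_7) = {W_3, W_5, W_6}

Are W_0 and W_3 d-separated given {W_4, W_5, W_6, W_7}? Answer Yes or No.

3 paths connect W_0 and W_3; each must be blocked for d-separation to hold:
  1. W_0 → W_2 → W_6 → W_7 ← W_3 — W_2:chain[open]; W_6:chain[blocks]; W_7:collider[open] ⇒ blocked
  2. W_0 → W_2 → W_6 ← W_5 → W_7 ← W_3 — W_2:chain[open]; W_6:collider[open]; W_5:fork[blocks]; W_7:collider[open] ⇒ blocked
  3. W_0 → W_2 → W_6 ← W_3 — W_2:chain[open]; W_6:collider[open] ⇒ active
Because an active path exists, W_0 and W_3 are not d-separated.

No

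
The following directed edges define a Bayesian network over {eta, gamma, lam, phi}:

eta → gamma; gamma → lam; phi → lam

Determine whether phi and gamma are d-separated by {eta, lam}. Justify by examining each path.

The only undirected path from phi to gamma is:
Path 1: phi → lam ← gamma
  lam is a collider and lam is conditioned on, which opens it — no node blocks this path, so it is active.
Since the path phi → lam ← gamma is active, phi and gamma are not d-separated given {eta, lam}.

No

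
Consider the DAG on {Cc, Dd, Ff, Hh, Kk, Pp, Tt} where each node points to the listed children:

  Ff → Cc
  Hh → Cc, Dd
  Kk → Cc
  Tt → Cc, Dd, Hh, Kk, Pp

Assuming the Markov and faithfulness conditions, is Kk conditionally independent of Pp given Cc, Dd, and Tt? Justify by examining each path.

We examine all 4 paths between Kk and Pp:
  1. Kk → Cc ← Tt → Pp — Cc:collider[open]; Tt:fork[blocks] ⇒ blocked
  2. Kk → Cc ← Hh → Dd ← Tt → Pp — Cc:collider[open]; Hh:fork[open]; Dd:collider[open]; Tt:fork[blocks] ⇒ blocked
  3. Kk → Cc ← Hh ← Tt → Pp — Cc:collider[open]; Hh:chain[open]; Tt:fork[blocks] ⇒ blocked
  4. Kk ← Tt → Pp — Tt:fork[blocks] ⇒ blocked
Since every path is blocked, d-separation holds.

Yes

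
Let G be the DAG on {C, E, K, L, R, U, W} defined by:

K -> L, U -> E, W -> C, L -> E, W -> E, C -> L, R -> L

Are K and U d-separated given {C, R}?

Yes

There are 2 undirected paths between K and U; checking each against the conditioning set {C, R}:
Path 1: K → L → E ← U
  E is a collider here and neither E nor any of its descendants is conditioned on, so the collider stays closed — the path is blocked at E.
Path 2: K → L ← C ← W → E ← U
  L is a collider here and neither L nor any of its descendants is conditioned on, so the collider stays closed — the path is blocked at L.
All paths are blocked; K ⊥ U | {C, R} holds.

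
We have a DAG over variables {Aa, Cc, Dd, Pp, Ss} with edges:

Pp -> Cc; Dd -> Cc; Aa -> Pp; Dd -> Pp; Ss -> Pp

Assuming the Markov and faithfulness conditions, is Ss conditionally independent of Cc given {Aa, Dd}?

No

There are 2 undirected paths between Ss and Cc; checking each against the conditioning set {Aa, Dd}:
Path 1: Ss → Pp → Cc
  Pp is a chain and Pp is not conditioned on — no node blocks this path, so it is active.
Path 2: Ss → Pp ← Dd → Cc
  Pp is a collider here and neither Pp nor any of its descendants is conditioned on, so the collider stays closed — the path is blocked at Pp.
At least one path is unblocked, so d-separation fails.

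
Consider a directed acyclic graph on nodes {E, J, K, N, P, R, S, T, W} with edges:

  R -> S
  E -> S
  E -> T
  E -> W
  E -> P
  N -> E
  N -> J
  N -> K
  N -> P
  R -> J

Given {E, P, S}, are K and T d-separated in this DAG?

Yes — K and T are d-separated given {E, P, S}.

Enumerating the 3 paths from K to T and testing each for blocking by {E, P, S}:
  1. K ← N → E → T — N:fork[open]; E:chain[blocks] ⇒ blocked
  2. K ← N → P ← E → T — N:fork[open]; P:collider[open]; E:fork[blocks] ⇒ blocked
  3. K ← N → J ← R → S ← E → T — N:fork[open]; J:collider[blocks]; R:fork[open]; S:collider[open]; E:fork[blocks] ⇒ blocked
Every path is blocked, so K and T are d-separated given {E, P, S}.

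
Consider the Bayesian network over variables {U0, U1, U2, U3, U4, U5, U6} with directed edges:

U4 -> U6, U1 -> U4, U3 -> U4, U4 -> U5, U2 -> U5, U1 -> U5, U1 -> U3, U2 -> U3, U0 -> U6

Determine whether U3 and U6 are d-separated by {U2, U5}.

No — U3 and U6 are not d-separated given {U2, U5}.

There are 5 undirected paths between U3 and U6; checking each against the conditioning set {U2, U5}:
  1. U3 → U4 → U6 — U4:chain[open] ⇒ active
  2. U3 ← U1 → U4 → U6 — U1:fork[open]; U4:chain[open] ⇒ active
  3. U3 ← U1 → U5 ← U4 → U6 — U1:fork[open]; U5:collider[open]; U4:fork[open] ⇒ active
  4. U3 ← U2 → U5 ← U4 → U6 — U2:fork[blocks]; U5:collider[open]; U4:fork[open] ⇒ blocked
  5. U3 ← U2 → U5 ← U1 → U4 → U6 — U2:fork[blocks]; U5:collider[open]; U1:fork[open]; U4:chain[open] ⇒ blocked
Because an active path exists, U3 and U6 are not d-separated.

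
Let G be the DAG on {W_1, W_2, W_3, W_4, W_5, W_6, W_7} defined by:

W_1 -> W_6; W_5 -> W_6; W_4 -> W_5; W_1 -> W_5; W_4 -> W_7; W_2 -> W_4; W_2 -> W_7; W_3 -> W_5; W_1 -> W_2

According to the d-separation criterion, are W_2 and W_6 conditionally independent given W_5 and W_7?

There are 6 undirected paths between W_2 and W_6; checking each against the conditioning set {W_5, W_7}:
  1. W_2 → W_7 ← W_4 → W_5 → W_6 — W_7:collider[open]; W_4:fork[open]; W_5:chain[blocks] ⇒ blocked
  2. W_2 → W_7 ← W_4 → W_5 ← W_1 → W_6 — W_7:collider[open]; W_4:fork[open]; W_5:collider[open]; W_1:fork[open] ⇒ active
  3. W_2 → W_4 → W_5 → W_6 — W_4:chain[open]; W_5:chain[blocks] ⇒ blocked
  4. W_2 → W_4 → W_5 ← W_1 → W_6 — W_4:chain[open]; W_5:collider[open]; W_1:fork[open] ⇒ active
  5. W_2 ← W_1 → W_6 — W_1:fork[open] ⇒ active
  6. W_2 ← W_1 → W_5 → W_6 — W_1:fork[open]; W_5:chain[blocks] ⇒ blocked
At least one path is unblocked, so d-separation fails.

No — W_2 and W_6 are not d-separated given {W_5, W_7}.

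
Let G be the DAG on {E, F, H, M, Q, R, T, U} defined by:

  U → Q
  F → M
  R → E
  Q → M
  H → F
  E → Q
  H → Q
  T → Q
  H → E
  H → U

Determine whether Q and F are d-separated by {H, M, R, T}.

4 paths connect Q and F; each must be blocked for d-separation to hold:
Path 1: Q → M ← F
  M is a collider and M is conditioned on, which opens it — no node blocks this path, so it is active.
Path 2: Q ← E ← H → F
  H is a fork here and H is conditioned on, so the path is blocked at H.
Path 3: Q ← U ← H → F
  H is a fork here and H is conditioned on, so the path is blocked at H.
Path 4: Q ← H → F
  H is a fork here and H is conditioned on, so the path is blocked at H.
Since the path Q → M ← F is active, Q and F are not d-separated given {H, M, R, T}.

No — Q and F are not d-separated given {H, M, R, T}.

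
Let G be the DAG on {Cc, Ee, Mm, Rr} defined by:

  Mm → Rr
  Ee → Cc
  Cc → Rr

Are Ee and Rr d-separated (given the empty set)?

Only one path connects Ee and Rr:
Path 1: Ee → Cc → Rr
  Cc is a chain and Cc is not conditioned on — no node blocks this path, so it is active.
At least one path is unblocked, so d-separation fails.

No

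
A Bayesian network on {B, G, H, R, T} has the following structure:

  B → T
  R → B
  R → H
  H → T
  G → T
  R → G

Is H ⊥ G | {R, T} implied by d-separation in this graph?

No

Enumerating the 4 paths from H to G and testing each for blocking by {R, T}:
Path 1: H ← R → G
  R is a fork here and R is conditioned on, so the path is blocked at R.
Path 2: H ← R → B → T ← G
  R is a fork here and R is conditioned on, so the path is blocked at R.
Path 3: H → T ← G
  T is a collider and T is conditioned on, which opens it — no node blocks this path, so it is active.
Path 4: H → T ← B ← R → G
  R is a fork here and R is conditioned on, so the path is blocked at R.
Because an active path exists, H and G are not d-separated.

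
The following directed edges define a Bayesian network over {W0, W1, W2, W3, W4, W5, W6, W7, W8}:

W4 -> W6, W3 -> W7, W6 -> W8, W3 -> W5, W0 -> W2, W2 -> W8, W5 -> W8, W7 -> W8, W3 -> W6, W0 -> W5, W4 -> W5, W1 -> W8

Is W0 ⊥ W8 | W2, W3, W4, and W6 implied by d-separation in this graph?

No

We examine all 6 paths between W0 and W8:
Path 1: W0 → W2 → W8
  W2 is a chain here and W2 is conditioned on, so the path is blocked at W2.
Path 2: W0 → W5 ← W3 → W7 → W8
  W5 is a collider here and neither W5 nor any of its descendants is conditioned on, so the collider stays closed — the path is blocked at W5.
Path 3: W0 → W5 ← W3 → W6 → W8
  W5 is a collider here and neither W5 nor any of its descendants is conditioned on, so the collider stays closed — the path is blocked at W5.
Path 4: W0 → W5 ← W4 → W6 ← W3 → W7 → W8
  W5 is a collider here and neither W5 nor any of its descendants is conditioned on, so the collider stays closed — the path is blocked at W5.
Path 5: W0 → W5 ← W4 → W6 → W8
  W5 is a collider here and neither W5 nor any of its descendants is conditioned on, so the collider stays closed — the path is blocked at W5.
Path 6: W0 → W5 → W8
  W5 is a chain and W5 is not conditioned on — no node blocks this path, so it is active.
Since the path W0 → W5 → W8 is active, W0 and W8 are not d-separated given {W2, W3, W4, W6}.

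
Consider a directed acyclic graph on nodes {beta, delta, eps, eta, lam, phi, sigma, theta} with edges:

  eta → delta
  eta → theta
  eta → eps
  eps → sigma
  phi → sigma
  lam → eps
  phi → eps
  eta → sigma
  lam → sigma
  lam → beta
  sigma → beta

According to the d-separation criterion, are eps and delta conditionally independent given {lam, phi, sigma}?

No

Enumerating the 5 paths from eps to delta and testing each for blocking by {lam, phi, sigma}:
Path 1: eps → sigma ← eta → delta
  sigma is a collider and sigma is conditioned on, which opens it; eta is a fork and eta is not conditioned on — no node blocks this path, so it is active.
Path 2: eps ← phi → sigma ← eta → delta
  phi is a fork here and phi is conditioned on, so the path is blocked at phi.
Path 3: eps ← eta → delta
  eta is a fork and eta is not conditioned on — no node blocks this path, so it is active.
Path 4: eps ← lam → sigma ← eta → delta
  lam is a fork here and lam is conditioned on, so the path is blocked at lam.
Path 5: eps ← lam → beta ← sigma ← eta → delta
  lam is a fork here and lam is conditioned on, so the path is blocked at lam.
At least one path is unblocked, so d-separation fails.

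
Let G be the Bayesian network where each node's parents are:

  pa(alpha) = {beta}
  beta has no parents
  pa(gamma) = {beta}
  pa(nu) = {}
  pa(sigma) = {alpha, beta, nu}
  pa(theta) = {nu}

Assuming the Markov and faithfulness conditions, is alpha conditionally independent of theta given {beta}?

There are 2 undirected paths between alpha and theta; checking each against the conditioning set {beta}:
  1. alpha → sigma ← nu → theta — sigma:collider[blocks]; nu:fork[open] ⇒ blocked
  2. alpha ← beta → sigma ← nu → theta — beta:fork[blocks]; sigma:collider[blocks]; nu:fork[open] ⇒ blocked
All paths are blocked; alpha ⊥ theta | {beta} holds.

Yes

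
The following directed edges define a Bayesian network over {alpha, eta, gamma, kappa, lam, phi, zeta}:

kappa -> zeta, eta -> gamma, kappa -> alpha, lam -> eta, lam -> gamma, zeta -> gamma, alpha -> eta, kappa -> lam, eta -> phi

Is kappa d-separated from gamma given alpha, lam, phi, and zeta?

Yes — kappa and gamma are d-separated given {alpha, lam, phi, zeta}.

5 paths connect kappa and gamma; each must be blocked for d-separation to hold:
Path 1: kappa → alpha → eta → gamma
  alpha is a chain here and alpha is conditioned on, so the path is blocked at alpha.
Path 2: kappa → alpha → eta ← lam → gamma
  alpha is a chain here and alpha is conditioned on, so the path is blocked at alpha.
Path 3: kappa → zeta → gamma
  zeta is a chain here and zeta is conditioned on, so the path is blocked at zeta.
Path 4: kappa → lam → gamma
  lam is a chain here and lam is conditioned on, so the path is blocked at lam.
Path 5: kappa → lam → eta → gamma
  lam is a chain here and lam is conditioned on, so the path is blocked at lam.
Every path is blocked, so kappa and gamma are d-separated given {alpha, lam, phi, zeta}.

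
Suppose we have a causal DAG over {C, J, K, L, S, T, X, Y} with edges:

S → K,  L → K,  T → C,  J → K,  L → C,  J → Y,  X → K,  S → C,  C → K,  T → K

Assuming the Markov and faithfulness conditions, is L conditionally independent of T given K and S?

No

6 paths connect L and T; each must be blocked for d-separation to hold:
  1. L → C ← T — C:collider[open] ⇒ active
  2. L → C → K ← T — C:chain[open]; K:collider[open] ⇒ active
  3. L → C ← S → K ← T — C:collider[open]; S:fork[blocks]; K:collider[open] ⇒ blocked
  4. L → K ← C ← T — K:collider[open]; C:chain[open] ⇒ active
  5. L → K ← T — K:collider[open] ⇒ active
  6. L → K ← S → C ← T — K:collider[open]; S:fork[blocks]; C:collider[open] ⇒ blocked
At least one path is unblocked, so d-separation fails.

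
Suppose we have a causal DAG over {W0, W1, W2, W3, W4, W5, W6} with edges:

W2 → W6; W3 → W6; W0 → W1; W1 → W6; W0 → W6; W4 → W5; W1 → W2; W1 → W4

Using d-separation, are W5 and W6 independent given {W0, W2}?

No — W5 and W6 are not d-separated given {W0, W2}.

We examine all 3 paths between W5 and W6:
  1. W5 ← W4 ← W1 → W2 → W6 — W4:chain[open]; W1:fork[open]; W2:chain[blocks] ⇒ blocked
  2. W5 ← W4 ← W1 ← W0 → W6 — W4:chain[open]; W1:chain[open]; W0:fork[blocks] ⇒ blocked
  3. W5 ← W4 ← W1 → W6 — W4:chain[open]; W1:fork[open] ⇒ active
Since the path W5 ← W4 ← W1 → W6 is active, W5 and W6 are not d-separated given {W0, W2}.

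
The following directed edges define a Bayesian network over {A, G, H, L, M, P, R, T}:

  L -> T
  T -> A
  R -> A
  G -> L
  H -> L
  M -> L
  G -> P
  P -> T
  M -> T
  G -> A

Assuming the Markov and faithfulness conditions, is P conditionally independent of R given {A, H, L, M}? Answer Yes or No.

No

There are 6 undirected paths between P and R; checking each against the conditioning set {A, H, L, M}:
Path 1: P → T ← M → L ← G → A ← R
  M is a fork here and M is conditioned on, so the path is blocked at M.
Path 2: P → T → A ← R
  T is a chain and T is not conditioned on; A is a collider and A is conditioned on, which opens it — no node blocks this path, so it is active.
Path 3: P → T ← L ← G → A ← R
  L is a chain here and L is conditioned on, so the path is blocked at L.
Path 4: P ← G → A ← R
  G is a fork and G is not conditioned on; A is a collider and A is conditioned on, which opens it — no node blocks this path, so it is active.
Path 5: P ← G → L ← M → T → A ← R
  M is a fork here and M is conditioned on, so the path is blocked at M.
Path 6: P ← G → L → T → A ← R
  L is a chain here and L is conditioned on, so the path is blocked at L.
Since the path P → T → A ← R is active, P and R are not d-separated given {A, H, L, M}.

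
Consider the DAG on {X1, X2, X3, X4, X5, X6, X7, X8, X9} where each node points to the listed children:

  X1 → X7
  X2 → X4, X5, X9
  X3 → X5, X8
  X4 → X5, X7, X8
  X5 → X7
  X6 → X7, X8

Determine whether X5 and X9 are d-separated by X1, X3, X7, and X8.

No — X5 and X9 are not d-separated given {X1, X3, X7, X8}.

There are 6 undirected paths between X5 and X9; checking each against the conditioning set {X1, X3, X7, X8}:
Path 1: X5 ← X4 ← X2 → X9
  X4 is a chain and X4 is not conditioned on; X2 is a fork and X2 is not conditioned on — no node blocks this path, so it is active.
Path 2: X5 ← X2 → X9
  X2 is a fork and X2 is not conditioned on — no node blocks this path, so it is active.
Path 3: X5 ← X3 → X8 ← X4 ← X2 → X9
  X3 is a fork here and X3 is conditioned on, so the path is blocked at X3.
Path 4: X5 ← X3 → X8 ← X6 → X7 ← X4 ← X2 → X9
  X3 is a fork here and X3 is conditioned on, so the path is blocked at X3.
Path 5: X5 → X7 ← X4 ← X2 → X9
  X7 is a collider and X7 is conditioned on, which opens it; X4 is a chain and X4 is not conditioned on; X2 is a fork and X2 is not conditioned on — no node blocks this path, so it is active.
Path 6: X5 → X7 ← X6 → X8 ← X4 ← X2 → X9
  X7 is a collider and X7 is conditioned on, which opens it; X6 is a fork and X6 is not conditioned on; X8 is a collider and X8 is conditioned on, which opens it; X4 is a chain and X4 is not conditioned on; X2 is a fork and X2 is not conditioned on — no node blocks this path, so it is active.
Since the path X5 ← X4 ← X2 → X9 is active, X5 and X9 are not d-separated given {X1, X3, X7, X8}.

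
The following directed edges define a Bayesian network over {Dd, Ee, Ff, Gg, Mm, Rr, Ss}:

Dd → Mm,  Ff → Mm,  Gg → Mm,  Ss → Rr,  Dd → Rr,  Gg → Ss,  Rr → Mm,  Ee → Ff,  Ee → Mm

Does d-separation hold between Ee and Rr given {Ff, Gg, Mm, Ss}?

We examine all 6 paths between Ee and Rr:
Path 1: Ee → Mm ← Rr
  Mm is a collider and Mm is conditioned on, which opens it — no node blocks this path, so it is active.
Path 2: Ee → Mm ← Gg → Ss → Rr
  Gg is a fork here and Gg is conditioned on, so the path is blocked at Gg.
Path 3: Ee → Mm ← Dd → Rr
  Mm is a collider and Mm is conditioned on, which opens it; Dd is a fork and Dd is not conditioned on — no node blocks this path, so it is active.
Path 4: Ee → Ff → Mm ← Rr
  Ff is a chain here and Ff is conditioned on, so the path is blocked at Ff.
Path 5: Ee → Ff → Mm ← Gg → Ss → Rr
  Ff is a chain here and Ff is conditioned on, so the path is blocked at Ff.
Path 6: Ee → Ff → Mm ← Dd → Rr
  Ff is a chain here and Ff is conditioned on, so the path is blocked at Ff.
Since the path Ee → Mm ← Rr is active, Ee and Rr are not d-separated given {Ff, Gg, Mm, Ss}.

No — Ee and Rr are not d-separated given {Ff, Gg, Mm, Ss}.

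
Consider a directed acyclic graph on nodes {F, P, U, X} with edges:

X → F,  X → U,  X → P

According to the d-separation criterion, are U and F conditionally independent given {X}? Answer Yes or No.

Only one path connects U and F:
  1. U ← X → F — X:fork[blocks] ⇒ blocked
All paths are blocked; U ⊥ F | {X} holds.

Yes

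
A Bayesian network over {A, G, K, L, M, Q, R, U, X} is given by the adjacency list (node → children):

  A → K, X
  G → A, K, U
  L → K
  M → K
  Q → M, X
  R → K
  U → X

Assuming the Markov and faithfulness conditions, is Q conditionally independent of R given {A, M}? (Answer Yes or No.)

Yes

Enumerating the 5 paths from Q to R and testing each for blocking by {A, M}:
Path 1: Q → M → K ← R
  M is a chain here and M is conditioned on, so the path is blocked at M.
Path 2: Q → X ← U ← G → K ← R
  X is a collider here and neither X nor any of its descendants is conditioned on, so the collider stays closed — the path is blocked at X.
Path 3: Q → X ← U ← G → A → K ← R
  X is a collider here and neither X nor any of its descendants is conditioned on, so the collider stays closed — the path is blocked at X.
Path 4: Q → X ← A ← G → K ← R
  X is a collider here and neither X nor any of its descendants is conditioned on, so the collider stays closed — the path is blocked at X.
Path 5: Q → X ← A → K ← R
  X is a collider here and neither X nor any of its descendants is conditioned on, so the collider stays closed — the path is blocked at X.
Since every path is blocked, d-separation holds.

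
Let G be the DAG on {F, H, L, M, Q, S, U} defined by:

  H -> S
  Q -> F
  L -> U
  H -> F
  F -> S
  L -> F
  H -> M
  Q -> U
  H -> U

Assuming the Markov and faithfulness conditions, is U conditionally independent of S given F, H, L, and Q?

Yes

Enumerating the 6 paths from U to S and testing each for blocking by {F, H, L, Q}:
Path 1: U ← H → F → S
  H is a fork here and H is conditioned on, so the path is blocked at H.
Path 2: U ← H → S
  H is a fork here and H is conditioned on, so the path is blocked at H.
Path 3: U ← L → F ← H → S
  L is a fork here and L is conditioned on, so the path is blocked at L.
Path 4: U ← L → F → S
  L is a fork here and L is conditioned on, so the path is blocked at L.
Path 5: U ← Q → F ← H → S
  Q is a fork here and Q is conditioned on, so the path is blocked at Q.
Path 6: U ← Q → F → S
  Q is a fork here and Q is conditioned on, so the path is blocked at Q.
Every path is blocked, so U and S are d-separated given {F, H, L, Q}.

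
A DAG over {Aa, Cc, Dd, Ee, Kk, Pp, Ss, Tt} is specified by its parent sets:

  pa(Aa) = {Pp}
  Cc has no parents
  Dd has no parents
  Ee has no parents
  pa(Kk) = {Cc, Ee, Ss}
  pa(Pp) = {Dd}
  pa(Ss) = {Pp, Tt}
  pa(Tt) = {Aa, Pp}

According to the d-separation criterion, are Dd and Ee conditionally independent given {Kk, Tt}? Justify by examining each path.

Enumerating the 3 paths from Dd to Ee and testing each for blocking by {Kk, Tt}:
  1. Dd → Pp → Aa → Tt → Ss → Kk ← Ee — Pp:chain[open]; Aa:chain[open]; Tt:chain[blocks]; Ss:chain[open]; Kk:collider[open] ⇒ blocked
  2. Dd → Pp → Tt → Ss → Kk ← Ee — Pp:chain[open]; Tt:chain[blocks]; Ss:chain[open]; Kk:collider[open] ⇒ blocked
  3. Dd → Pp → Ss → Kk ← Ee — Pp:chain[open]; Ss:chain[open]; Kk:collider[open] ⇒ active
Since the path Dd → Pp → Ss → Kk ← Ee is active, Dd and Ee are not d-separated given {Kk, Tt}.

No — Dd and Ee are not d-separated given {Kk, Tt}.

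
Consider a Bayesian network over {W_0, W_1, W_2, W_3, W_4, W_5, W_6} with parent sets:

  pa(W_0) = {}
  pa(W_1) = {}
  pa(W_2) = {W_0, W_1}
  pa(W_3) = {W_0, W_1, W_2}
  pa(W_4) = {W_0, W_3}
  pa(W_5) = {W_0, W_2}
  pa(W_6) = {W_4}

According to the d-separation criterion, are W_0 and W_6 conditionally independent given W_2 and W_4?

6 paths connect W_0 and W_6; each must be blocked for d-separation to hold:
Path 1: W_0 → W_2 ← W_1 → W_3 → W_4 → W_6
  W_4 is a chain here and W_4 is conditioned on, so the path is blocked at W_4.
Path 2: W_0 → W_2 → W_3 → W_4 → W_6
  W_2 is a chain here and W_2 is conditioned on, so the path is blocked at W_2.
Path 3: W_0 → W_5 ← W_2 ← W_1 → W_3 → W_4 → W_6
  W_5 is a collider here and neither W_5 nor any of its descendants is conditioned on, so the collider stays closed — the path is blocked at W_5.
Path 4: W_0 → W_5 ← W_2 → W_3 → W_4 → W_6
  W_5 is a collider here and neither W_5 nor any of its descendants is conditioned on, so the collider stays closed — the path is blocked at W_5.
Path 5: W_0 → W_3 → W_4 → W_6
  W_4 is a chain here and W_4 is conditioned on, so the path is blocked at W_4.
Path 6: W_0 → W_4 → W_6
  W_4 is a chain here and W_4 is conditioned on, so the path is blocked at W_4.
Every path is blocked, so W_0 and W_6 are d-separated given {W_2, W_4}.

Yes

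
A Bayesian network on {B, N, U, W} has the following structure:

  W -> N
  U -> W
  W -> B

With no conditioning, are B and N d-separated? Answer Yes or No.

No

Only one path connects B and N:
Path 1: B ← W → N
  W is a fork and W is not conditioned on — no node blocks this path, so it is active.
At least one path is unblocked, so d-separation fails.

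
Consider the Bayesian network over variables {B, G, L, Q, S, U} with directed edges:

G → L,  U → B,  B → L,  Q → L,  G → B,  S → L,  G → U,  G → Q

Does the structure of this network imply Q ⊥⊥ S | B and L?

No

Enumerating the 4 paths from Q to S and testing each for blocking by {B, L}:
Path 1: Q ← G → U → B → L ← S
  B is a chain here and B is conditioned on, so the path is blocked at B.
Path 2: Q ← G → L ← S
  G is a fork and G is not conditioned on; L is a collider and L is conditioned on, which opens it — no node blocks this path, so it is active.
Path 3: Q ← G → B → L ← S
  B is a chain here and B is conditioned on, so the path is blocked at B.
Path 4: Q → L ← S
  L is a collider and L is conditioned on, which opens it — no node blocks this path, so it is active.
Since the path Q ← G → L ← S is active, Q and S are not d-separated given {B, L}.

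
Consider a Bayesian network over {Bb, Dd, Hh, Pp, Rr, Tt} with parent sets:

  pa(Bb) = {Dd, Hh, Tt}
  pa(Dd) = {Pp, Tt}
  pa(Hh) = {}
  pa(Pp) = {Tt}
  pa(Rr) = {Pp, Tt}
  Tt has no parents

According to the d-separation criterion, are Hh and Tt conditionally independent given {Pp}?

Yes

There are 4 undirected paths between Hh and Tt; checking each against the conditioning set {Pp}:
  1. Hh → Bb ← Dd ← Tt — Bb:collider[blocks]; Dd:chain[open] ⇒ blocked
  2. Hh → Bb ← Dd ← Pp ← Tt — Bb:collider[blocks]; Dd:chain[open]; Pp:chain[blocks] ⇒ blocked
  3. Hh → Bb ← Dd ← Pp → Rr ← Tt — Bb:collider[blocks]; Dd:chain[open]; Pp:fork[blocks]; Rr:collider[blocks] ⇒ blocked
  4. Hh → Bb ← Tt — Bb:collider[blocks] ⇒ blocked
All paths are blocked; Hh ⊥ Tt | {Pp} holds.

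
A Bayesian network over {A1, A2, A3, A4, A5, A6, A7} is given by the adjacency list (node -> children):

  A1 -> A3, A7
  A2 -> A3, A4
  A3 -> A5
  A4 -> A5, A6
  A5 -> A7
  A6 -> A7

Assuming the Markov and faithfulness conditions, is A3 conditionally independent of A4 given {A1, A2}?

5 paths connect A3 and A4; each must be blocked for d-separation to hold:
Path 1: A3 → A5 → A7 ← A6 ← A4
  A7 is a collider here and neither A7 nor any of its descendants is conditioned on, so the collider stays closed — the path is blocked at A7.
Path 2: A3 → A5 ← A4
  A5 is a collider here and neither A5 nor any of its descendants is conditioned on, so the collider stays closed — the path is blocked at A5.
Path 3: A3 ← A2 → A4
  A2 is a fork here and A2 is conditioned on, so the path is blocked at A2.
Path 4: A3 ← A1 → A7 ← A5 ← A4
  A1 is a fork here and A1 is conditioned on, so the path is blocked at A1.
Path 5: A3 ← A1 → A7 ← A6 ← A4
  A1 is a fork here and A1 is conditioned on, so the path is blocked at A1.
All paths are blocked; A3 ⊥ A4 | {A1, A2} holds.

Yes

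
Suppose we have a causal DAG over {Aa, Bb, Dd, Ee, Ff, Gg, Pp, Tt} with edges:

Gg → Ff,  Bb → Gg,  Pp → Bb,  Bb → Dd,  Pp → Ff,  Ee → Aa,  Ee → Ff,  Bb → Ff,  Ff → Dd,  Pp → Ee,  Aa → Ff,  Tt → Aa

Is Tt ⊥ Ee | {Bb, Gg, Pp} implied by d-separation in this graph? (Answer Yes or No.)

6 paths connect Tt and Ee; each must be blocked for d-separation to hold:
Path 1: Tt → Aa ← Ee
  Aa is a collider here and neither Aa nor any of its descendants is conditioned on, so the collider stays closed — the path is blocked at Aa.
Path 2: Tt → Aa → Ff ← Bb ← Pp → Ee
  Ff is a collider here and neither Ff nor any of its descendants is conditioned on, so the collider stays closed — the path is blocked at Ff.
Path 3: Tt → Aa → Ff ← Ee
  Ff is a collider here and neither Ff nor any of its descendants is conditioned on, so the collider stays closed — the path is blocked at Ff.
Path 4: Tt → Aa → Ff ← Pp → Ee
  Ff is a collider here and neither Ff nor any of its descendants is conditioned on, so the collider stays closed — the path is blocked at Ff.
Path 5: Tt → Aa → Ff ← Gg ← Bb ← Pp → Ee
  Ff is a collider here and neither Ff nor any of its descendants is conditioned on, so the collider stays closed — the path is blocked at Ff.
Path 6: Tt → Aa → Ff → Dd ← Bb ← Pp → Ee
  Dd is a collider here and neither Dd nor any of its descendants is conditioned on, so the collider stays closed — the path is blocked at Dd.
All paths are blocked; Tt ⊥ Ee | {Bb, Gg, Pp} holds.

Yes — Tt and Ee are d-separated given {Bb, Gg, Pp}.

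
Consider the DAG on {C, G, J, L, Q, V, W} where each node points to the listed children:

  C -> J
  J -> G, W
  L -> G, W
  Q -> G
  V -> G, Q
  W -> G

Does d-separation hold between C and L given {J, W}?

We examine all 4 paths between C and L:
  1. C → J → G ← L — J:chain[blocks]; G:collider[blocks] ⇒ blocked
  2. C → J → G ← W ← L — J:chain[blocks]; G:collider[blocks]; W:chain[blocks] ⇒ blocked
  3. C → J → W → G ← L — J:chain[blocks]; W:chain[blocks]; G:collider[blocks] ⇒ blocked
  4. C → J → W ← L — J:chain[blocks]; W:collider[open] ⇒ blocked
Every path is blocked, so C and L are d-separated given {J, W}.

Yes — C and L are d-separated given {J, W}.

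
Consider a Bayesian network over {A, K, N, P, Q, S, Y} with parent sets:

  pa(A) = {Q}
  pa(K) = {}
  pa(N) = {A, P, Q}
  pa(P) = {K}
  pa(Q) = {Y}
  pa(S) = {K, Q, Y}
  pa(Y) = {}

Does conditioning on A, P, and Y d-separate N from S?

5 paths connect N and S; each must be blocked for d-separation to hold:
Path 1: N ← A ← Q ← Y → S
  A is a chain here and A is conditioned on, so the path is blocked at A.
Path 2: N ← A ← Q → S
  A is a chain here and A is conditioned on, so the path is blocked at A.
Path 3: N ← Q ← Y → S
  Y is a fork here and Y is conditioned on, so the path is blocked at Y.
Path 4: N ← Q → S
  Q is a fork and Q is not conditioned on — no node blocks this path, so it is active.
Path 5: N ← P ← K → S
  P is a chain here and P is conditioned on, so the path is blocked at P.
Because an active path exists, N and S are not d-separated.

No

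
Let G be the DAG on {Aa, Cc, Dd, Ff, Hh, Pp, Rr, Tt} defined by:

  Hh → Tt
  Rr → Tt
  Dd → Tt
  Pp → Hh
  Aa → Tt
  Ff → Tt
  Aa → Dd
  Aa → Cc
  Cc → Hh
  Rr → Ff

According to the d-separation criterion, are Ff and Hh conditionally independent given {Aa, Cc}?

We examine all 6 paths between Ff and Hh:
Path 1: Ff → Tt ← Hh
  Tt is a collider here and neither Tt nor any of its descendants is conditioned on, so the collider stays closed — the path is blocked at Tt.
Path 2: Ff → Tt ← Aa → Cc → Hh
  Tt is a collider here and neither Tt nor any of its descendants is conditioned on, so the collider stays closed — the path is blocked at Tt.
Path 3: Ff → Tt ← Dd ← Aa → Cc → Hh
  Tt is a collider here and neither Tt nor any of its descendants is conditioned on, so the collider stays closed — the path is blocked at Tt.
Path 4: Ff ← Rr → Tt ← Hh
  Tt is a collider here and neither Tt nor any of its descendants is conditioned on, so the collider stays closed — the path is blocked at Tt.
Path 5: Ff ← Rr → Tt ← Aa → Cc → Hh
  Tt is a collider here and neither Tt nor any of its descendants is conditioned on, so the collider stays closed — the path is blocked at Tt.
Path 6: Ff ← Rr → Tt ← Dd ← Aa → Cc → Hh
  Tt is a collider here and neither Tt nor any of its descendants is conditioned on, so the collider stays closed — the path is blocked at Tt.
Since every path is blocked, d-separation holds.

Yes — Ff and Hh are d-separated given {Aa, Cc}.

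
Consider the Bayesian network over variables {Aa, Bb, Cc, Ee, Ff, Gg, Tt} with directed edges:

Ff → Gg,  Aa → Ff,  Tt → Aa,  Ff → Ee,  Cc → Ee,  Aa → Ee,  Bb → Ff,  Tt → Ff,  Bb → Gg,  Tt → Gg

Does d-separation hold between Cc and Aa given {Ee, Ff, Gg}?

No

We examine all 5 paths between Cc and Aa:
Path 1: Cc → Ee ← Ff → Gg ← Tt → Aa
  Ff is a fork here and Ff is conditioned on, so the path is blocked at Ff.
Path 2: Cc → Ee ← Ff ← Aa
  Ff is a chain here and Ff is conditioned on, so the path is blocked at Ff.
Path 3: Cc → Ee ← Ff ← Tt → Aa
  Ff is a chain here and Ff is conditioned on, so the path is blocked at Ff.
Path 4: Cc → Ee ← Ff ← Bb → Gg ← Tt → Aa
  Ff is a chain here and Ff is conditioned on, so the path is blocked at Ff.
Path 5: Cc → Ee ← Aa
  Ee is a collider and Ee is conditioned on, which opens it — no node blocks this path, so it is active.
Because an active path exists, Cc and Aa are not d-separated.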